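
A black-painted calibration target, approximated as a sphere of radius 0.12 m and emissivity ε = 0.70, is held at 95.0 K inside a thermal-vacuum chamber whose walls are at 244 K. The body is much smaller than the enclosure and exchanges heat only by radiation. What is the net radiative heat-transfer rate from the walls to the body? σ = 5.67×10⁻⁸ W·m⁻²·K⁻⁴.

P_net ≈ 24.9 W

For a small grey body in a large enclosure: P_net = εσA(T_body⁴ − T_wall⁴).
A = 4πr² = 0.1810 m²; T_body⁴ − T_wall⁴ = 8.145×10⁷ − 3.545×10⁹ = -3.463×10⁹ K⁴.
|P_net| = 0.70·5.67×10⁻⁸·0.1810·3.463×10⁹.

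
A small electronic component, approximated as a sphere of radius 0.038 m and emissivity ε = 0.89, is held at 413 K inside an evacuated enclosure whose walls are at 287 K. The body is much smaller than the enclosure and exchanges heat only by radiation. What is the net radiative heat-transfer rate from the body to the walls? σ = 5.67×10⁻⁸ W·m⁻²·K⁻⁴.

For a small grey body in a large enclosure: P_net = εσA(T_body⁴ − T_wall⁴).
A = 4πr² = 0.01815 m²; T_body⁴ − T_wall⁴ = 2.909×10¹⁰ − 6.785×10⁹ = 2.231×10¹⁰ K⁴.
|P_net| = 0.89·5.67×10⁻⁸·0.01815·2.231×10¹⁰.

P_net ≈ 20.4 W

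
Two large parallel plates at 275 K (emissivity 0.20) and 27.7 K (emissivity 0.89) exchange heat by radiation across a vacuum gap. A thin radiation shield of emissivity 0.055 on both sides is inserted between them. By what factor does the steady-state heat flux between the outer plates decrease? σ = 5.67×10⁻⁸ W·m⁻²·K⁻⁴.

Without shield: q₀ = σΔ(T⁴)/(1/ε₁+1/ε₂−1) with denominator 5.124.
With shield the two gaps are in series; the resistances add: (1/ε₁+1/ε_s−1)+(1/ε_s+1/ε₂−1) = 22.18+18.31 = 40.49.
Heat-flux ratio q₀/q = 40.49/5.124.

factor ≈ 7.90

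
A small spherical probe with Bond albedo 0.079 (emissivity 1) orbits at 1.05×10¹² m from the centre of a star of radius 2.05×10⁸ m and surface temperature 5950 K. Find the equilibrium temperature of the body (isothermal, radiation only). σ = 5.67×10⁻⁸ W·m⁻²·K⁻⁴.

T ≈ 57.6 K

The star's surface emits σT_*⁴; at distance d the flux is S = σT_*⁴(R_*/d)².
S = 5.67×10⁻⁸·(5950)⁴·(2.05×10⁸/1.05×10¹²)² = 2.709 W/m².
For an isothermal sphere T⁴ = (1−a)S/(4σ) = 1.100×10⁷ K⁴.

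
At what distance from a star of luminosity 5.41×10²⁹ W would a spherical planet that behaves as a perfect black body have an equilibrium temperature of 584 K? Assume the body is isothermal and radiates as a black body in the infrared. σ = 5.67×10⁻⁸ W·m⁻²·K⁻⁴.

For an isothermal black-emitting sphere, (1−a)S·πr² = σ·4πr²·T⁴ ⇒ S = 4σT⁴/(1−a).
S = 4·5.67×10⁻⁸·(584)⁴/1.00 = 26380 W/m².
Flux falls as S = L/(4πd²), so d = √(L/(4πS)) = √(5.41×10²⁹/(4π·26380)).

d ≈ 1.28×10¹² m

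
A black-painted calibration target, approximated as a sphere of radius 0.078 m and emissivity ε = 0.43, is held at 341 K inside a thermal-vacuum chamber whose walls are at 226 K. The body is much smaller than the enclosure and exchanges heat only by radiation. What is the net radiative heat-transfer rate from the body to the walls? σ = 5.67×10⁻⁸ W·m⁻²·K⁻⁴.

For a small grey body in a large enclosure: P_net = εσA(T_body⁴ − T_wall⁴).
A = 4πr² = 0.07645 m²; T_body⁴ − T_wall⁴ = 1.352×10¹⁰ − 2.609×10⁹ = 1.091×10¹⁰ K⁴.
|P_net| = 0.43·5.67×10⁻⁸·0.07645·1.091×10¹⁰.

P_net ≈ 20.3 W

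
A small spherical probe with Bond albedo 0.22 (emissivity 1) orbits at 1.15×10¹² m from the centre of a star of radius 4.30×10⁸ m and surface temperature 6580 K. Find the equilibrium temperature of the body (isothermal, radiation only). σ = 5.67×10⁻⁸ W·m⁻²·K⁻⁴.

T ≈ 84.6 K

The star's surface emits σT_*⁴; at distance d the flux is S = σT_*⁴(R_*/d)².
S = 5.67×10⁻⁸·(6580)⁴·(4.30×10⁸/1.15×10¹²)² = 14.86 W/m².
For an isothermal sphere T⁴ = (1−a)S/(4σ) = 5.111×10⁷ K⁴.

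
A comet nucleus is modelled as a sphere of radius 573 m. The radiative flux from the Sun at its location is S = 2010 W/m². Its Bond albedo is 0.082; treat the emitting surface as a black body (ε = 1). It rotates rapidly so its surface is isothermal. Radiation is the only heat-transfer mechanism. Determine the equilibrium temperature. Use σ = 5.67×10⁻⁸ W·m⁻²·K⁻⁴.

T ≈ 300 K

At equilibrium, absorbed power = emitted power.
Absorbing cross-section = πr² = 1.031×10⁶ m²; emitting surface = 4πr² = 4.126×10⁶ m² (ratio 4).
(1−a)S·A_cross = εσ·A_surf·T⁴  ⇒  T⁴ = (1−a)S/(4σ).
T⁴ = 0.918·2010/(4·5.67×10⁻⁸) = 8.136×10⁹ K⁴.
T = (8.136×10⁹)^(1/4).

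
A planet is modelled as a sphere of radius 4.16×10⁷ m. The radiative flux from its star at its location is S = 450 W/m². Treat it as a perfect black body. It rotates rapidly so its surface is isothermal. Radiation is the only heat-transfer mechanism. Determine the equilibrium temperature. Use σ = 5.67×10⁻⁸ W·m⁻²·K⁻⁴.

At equilibrium, absorbed power = emitted power.
Absorbing cross-section = πr² = 5.437×10¹⁵ m²; emitting surface = 4πr² = 2.175×10¹⁶ m² (ratio 4).
S·A_cross = εσ·A_surf·T⁴  ⇒  T⁴ = S/(4σ).
T⁴ = 1.00·450/(4·5.67×10⁻⁸) = 1.984×10⁹ K⁴.
T = (1.984×10⁹)^(1/4).

T ≈ 211 K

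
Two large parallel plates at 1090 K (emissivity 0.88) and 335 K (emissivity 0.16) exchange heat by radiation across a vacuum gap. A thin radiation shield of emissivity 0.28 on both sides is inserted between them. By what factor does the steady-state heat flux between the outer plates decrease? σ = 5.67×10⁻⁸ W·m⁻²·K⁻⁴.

Without shield: q₀ = σΔ(T⁴)/(1/ε₁+1/ε₂−1) with denominator 6.386.
With shield the two gaps are in series; the resistances add: (1/ε₁+1/ε_s−1)+(1/ε_s+1/ε₂−1) = 3.708+8.821 = 12.53.
Heat-flux ratio q₀/q = 12.53/6.386.

factor ≈ 1.96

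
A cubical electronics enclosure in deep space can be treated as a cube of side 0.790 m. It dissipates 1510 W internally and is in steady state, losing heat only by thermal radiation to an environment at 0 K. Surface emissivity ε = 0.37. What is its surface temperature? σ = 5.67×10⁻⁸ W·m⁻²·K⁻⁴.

T ≈ 372 K

Steady state: internal power = radiated power, P = εσA T⁴.
Radiating area A = 6L² = 3.745 m².
T⁴ = P/(εσA) = 1510/(0.37·5.67×10⁻⁸·3.745) = 1.922×10¹⁰ K⁴.
T = (1.922×10¹⁰)^(1/4).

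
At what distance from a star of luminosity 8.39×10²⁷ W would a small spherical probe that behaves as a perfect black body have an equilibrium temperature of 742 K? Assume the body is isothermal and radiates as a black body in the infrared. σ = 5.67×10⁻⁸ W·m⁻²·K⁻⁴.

For an isothermal black-emitting sphere, (1−a)S·πr² = σ·4πr²·T⁴ ⇒ S = 4σT⁴/(1−a).
S = 4·5.67×10⁻⁸·(742)⁴/1.00 = 68750 W/m².
Flux falls as S = L/(4πd²), so d = √(L/(4πS)) = √(8.39×10²⁷/(4π·68750)).

d ≈ 9.85×10¹⁰ m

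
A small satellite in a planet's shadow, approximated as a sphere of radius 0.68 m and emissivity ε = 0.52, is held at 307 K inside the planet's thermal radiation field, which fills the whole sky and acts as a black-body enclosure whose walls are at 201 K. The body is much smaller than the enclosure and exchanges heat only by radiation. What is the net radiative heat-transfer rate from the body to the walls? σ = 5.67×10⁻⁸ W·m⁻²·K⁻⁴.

For a small grey body in a large enclosure: P_net = εσA(T_body⁴ − T_wall⁴).
A = 4πr² = 5.811 m²; T_body⁴ − T_wall⁴ = 8.883×10⁹ − 1.632×10⁹ = 7.251×10⁹ K⁴.
|P_net| = 0.52·5.67×10⁻⁸·5.811·7.251×10⁹.

P_net ≈ 1240 W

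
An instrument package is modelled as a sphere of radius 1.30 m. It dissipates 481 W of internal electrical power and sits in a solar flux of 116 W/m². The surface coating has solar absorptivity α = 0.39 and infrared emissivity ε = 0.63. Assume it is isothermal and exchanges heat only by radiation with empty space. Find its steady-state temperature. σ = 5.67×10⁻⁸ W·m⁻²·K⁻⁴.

At steady state, absorbed solar power + internal power = radiated power.
Absorbed: α·S·A_cross = 0.39·116·5.309 = 240.2 W (cross-section πr²).
Total input = 240.2 + 481 = 721.2 W.
Radiated: εσ·A_surf·T⁴ with A_surf = 4πr² = 21.24 m².
T⁴ = 721.2/(0.63·5.67×10⁻⁸·21.24) = 9.507×10⁸ K⁴.

T ≈ 176 K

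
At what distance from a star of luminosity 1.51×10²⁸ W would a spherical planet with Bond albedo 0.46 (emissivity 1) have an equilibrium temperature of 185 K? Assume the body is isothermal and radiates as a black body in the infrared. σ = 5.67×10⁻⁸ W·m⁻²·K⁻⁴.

d ≈ 1.56×10¹² m

For an isothermal black-emitting sphere, (1−a)S·πr² = σ·4πr²·T⁴ ⇒ S = 4σT⁴/(1−a).
S = 4·5.67×10⁻⁸·(185)⁴/0.540 = 492.0 W/m².
Flux falls as S = L/(4πd²), so d = √(L/(4πS)) = √(1.51×10²⁸/(4π·492.0)).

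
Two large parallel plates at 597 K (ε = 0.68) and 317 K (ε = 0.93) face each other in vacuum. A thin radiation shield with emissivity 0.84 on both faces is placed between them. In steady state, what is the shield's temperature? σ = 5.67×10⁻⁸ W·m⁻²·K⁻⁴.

T_s ≈ 496 K

In steady state the net flux on the hot side equals that on the cold side.
σ(T₁⁴−T_s⁴)/D₁ = σ(T_s⁴−T₂⁴)/D₂, with D₁ = 1/ε₁+1/ε_s−1 = 1.661, D₂ = 1/ε_s+1/ε₂−1 = 1.266.
Solve for T_s⁴: T_s⁴ = (D₂·T₁⁴ + D₁·T₂⁴)/(D₁+D₂) = 6.067×10¹⁰ K⁴.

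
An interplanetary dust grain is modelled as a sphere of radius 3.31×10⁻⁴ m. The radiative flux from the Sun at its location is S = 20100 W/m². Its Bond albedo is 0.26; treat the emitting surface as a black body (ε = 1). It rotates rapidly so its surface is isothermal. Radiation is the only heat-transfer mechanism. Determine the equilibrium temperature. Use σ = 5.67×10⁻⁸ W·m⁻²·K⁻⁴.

T ≈ 506 K

At equilibrium, absorbed power = emitted power.
Absorbing cross-section = πr² = 3.442×10⁻⁷ m²; emitting surface = 4πr² = 1.377×10⁻⁶ m² (ratio 4).
(1−a)S·A_cross = εσ·A_surf·T⁴  ⇒  T⁴ = (1−a)S/(4σ).
T⁴ = 0.740·20100/(4·5.67×10⁻⁸) = 6.558×10¹⁰ K⁴.
T = (6.558×10¹⁰)^(1/4).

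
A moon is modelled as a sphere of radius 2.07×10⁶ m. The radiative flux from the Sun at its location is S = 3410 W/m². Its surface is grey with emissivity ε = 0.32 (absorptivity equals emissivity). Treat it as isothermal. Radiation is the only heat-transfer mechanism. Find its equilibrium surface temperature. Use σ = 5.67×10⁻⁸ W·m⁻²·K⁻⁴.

T ≈ 350 K

At equilibrium, absorbed power = emitted power.
Absorbing cross-section = πr² = 1.346×10¹³ m²; emitting surface = 4πr² = 5.385×10¹³ m² (ratio 4).
εS·A_cross = εσ·A_surf·T⁴  ⇒  T⁴ = S/(4σ)   (ε cancels).
T⁴ = 3410/(4·5.67×10⁻⁸) = 1.504×10¹⁰ K⁴.
T = (1.504×10¹⁰)^(1/4).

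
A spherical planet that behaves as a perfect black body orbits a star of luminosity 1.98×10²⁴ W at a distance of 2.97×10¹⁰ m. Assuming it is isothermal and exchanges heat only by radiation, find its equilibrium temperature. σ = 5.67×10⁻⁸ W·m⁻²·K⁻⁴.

T ≈ 168 K

First find the stellar flux at distance d: S = L/(4πd²) = 1.98×10²⁴/(4π·(2.97×10¹⁰)²) = 178.6 W/m².
For an isothermal sphere, absorbed (1−a)S·πr² = emitted σ·4πr²·T⁴, so T⁴ = (1−a)S/(4σ).
T⁴ = 1.00·178.6/(4·5.67×10⁻⁸) = 7.876×10⁸ K⁴.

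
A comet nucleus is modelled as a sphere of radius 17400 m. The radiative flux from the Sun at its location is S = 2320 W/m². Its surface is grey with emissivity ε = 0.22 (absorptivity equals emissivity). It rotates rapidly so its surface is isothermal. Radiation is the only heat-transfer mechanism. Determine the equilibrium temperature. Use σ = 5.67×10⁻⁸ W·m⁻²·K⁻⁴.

T ≈ 318 K

At equilibrium, absorbed power = emitted power.
Absorbing cross-section = πr² = 9.511×10⁸ m²; emitting surface = 4πr² = 3.805×10⁹ m² (ratio 4).
εS·A_cross = εσ·A_surf·T⁴  ⇒  T⁴ = S/(4σ)   (ε cancels).
T⁴ = 2320/(4·5.67×10⁻⁸) = 1.023×10¹⁰ K⁴.
T = (1.023×10¹⁰)^(1/4).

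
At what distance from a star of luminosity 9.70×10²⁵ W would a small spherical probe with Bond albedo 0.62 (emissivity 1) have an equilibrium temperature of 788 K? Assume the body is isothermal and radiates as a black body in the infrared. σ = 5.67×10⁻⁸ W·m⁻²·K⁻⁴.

d ≈ 5.79×10⁹ m

For an isothermal black-emitting sphere, (1−a)S·πr² = σ·4πr²·T⁴ ⇒ S = 4σT⁴/(1−a).
S = 4·5.67×10⁻⁸·(788)⁴/0.380 = 2.301×10⁵ W/m².
Flux falls as S = L/(4πd²), so d = √(L/(4πS)) = √(9.70×10²⁵/(4π·2.301×10⁵)).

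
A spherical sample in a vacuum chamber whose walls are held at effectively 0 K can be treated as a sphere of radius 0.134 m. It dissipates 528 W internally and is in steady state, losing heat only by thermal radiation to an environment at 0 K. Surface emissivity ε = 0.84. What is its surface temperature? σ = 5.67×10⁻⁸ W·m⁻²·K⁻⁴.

Steady state: internal power = radiated power, P = εσA T⁴.
Radiating area A = 4πr² = 0.2256 m².
T⁴ = P/(εσA) = 528/(0.84·5.67×10⁻⁸·0.2256) = 4.913×10¹⁰ K⁴.
T = (4.913×10¹⁰)^(1/4).

T ≈ 471 K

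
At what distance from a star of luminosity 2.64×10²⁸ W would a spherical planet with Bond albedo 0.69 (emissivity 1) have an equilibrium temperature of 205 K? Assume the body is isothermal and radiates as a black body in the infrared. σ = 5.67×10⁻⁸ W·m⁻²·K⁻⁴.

For an isothermal black-emitting sphere, (1−a)S·πr² = σ·4πr²·T⁴ ⇒ S = 4σT⁴/(1−a).
S = 4·5.67×10⁻⁸·(205)⁴/0.310 = 1292 W/m².
Flux falls as S = L/(4πd²), so d = √(L/(4πS)) = √(2.64×10²⁸/(4π·1292)).

d ≈ 1.28×10¹² m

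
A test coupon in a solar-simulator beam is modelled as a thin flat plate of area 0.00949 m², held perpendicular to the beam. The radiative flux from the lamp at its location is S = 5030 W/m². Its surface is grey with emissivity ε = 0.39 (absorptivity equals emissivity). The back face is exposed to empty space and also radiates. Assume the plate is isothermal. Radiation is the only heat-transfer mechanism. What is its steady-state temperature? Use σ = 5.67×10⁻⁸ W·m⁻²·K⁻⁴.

T ≈ 459 K

At equilibrium, absorbed power = emitted power.
Absorbing cross-section = A = 0.009490 m²; emitting surface = 2A = 0.01898 m² (ratio 2).
εS·A_cross = εσ·A_surf·T⁴  ⇒  T⁴ = S/(2σ)   (ε cancels).
T⁴ = 5030/(2·5.67×10⁻⁸) = 4.436×10¹⁰ K⁴.
T = (4.436×10¹⁰)^(1/4).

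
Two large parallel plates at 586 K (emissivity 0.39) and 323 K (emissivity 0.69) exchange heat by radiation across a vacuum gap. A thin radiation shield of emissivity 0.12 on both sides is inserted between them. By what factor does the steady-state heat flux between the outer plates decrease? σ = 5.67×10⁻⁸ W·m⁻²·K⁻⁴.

factor ≈ 6.20

Without shield: q₀ = σΔ(T⁴)/(1/ε₁+1/ε₂−1) with denominator 3.013.
With shield the two gaps are in series; the resistances add: (1/ε₁+1/ε_s−1)+(1/ε_s+1/ε₂−1) = 9.897+8.783 = 18.68.
Heat-flux ratio q₀/q = 18.68/3.013.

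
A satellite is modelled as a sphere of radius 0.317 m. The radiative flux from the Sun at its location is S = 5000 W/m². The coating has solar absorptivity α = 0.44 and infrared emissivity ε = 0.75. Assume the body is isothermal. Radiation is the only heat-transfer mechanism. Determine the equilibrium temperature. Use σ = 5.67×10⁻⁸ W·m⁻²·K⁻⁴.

T ≈ 337 K

At equilibrium, absorbed power = emitted power.
Absorbing cross-section = πr² = 0.3157 m²; emitting surface = 4πr² = 1.263 m² (ratio 4).
αS·A_cross = εσ·A_surf·T⁴  ⇒  T⁴ = αS/(ε·4σ).
T⁴ = 0.440·5000/(0.75·4·5.67×10⁻⁸) = 1.293×10¹⁰ K⁴.
T = (1.293×10¹⁰)^(1/4).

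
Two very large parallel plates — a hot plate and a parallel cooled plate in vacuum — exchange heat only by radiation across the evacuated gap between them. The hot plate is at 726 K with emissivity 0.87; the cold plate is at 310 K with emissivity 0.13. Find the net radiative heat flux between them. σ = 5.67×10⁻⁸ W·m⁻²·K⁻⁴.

q ≈ 1940 W/m²

For two infinite grey parallel plates, q = σ(T₁⁴ − T₂⁴)/(1/ε₁ + 1/ε₂ − 1).
T₁⁴ − T₂⁴ = 2.778×10¹¹ − 9.235×10⁹ = 2.686×10¹¹ K⁴.
1/ε₁ + 1/ε₂ − 1 = 1.149 + 7.692 − 1 = 7.842.
q = 5.67×10⁻⁸ × 2.686×10¹¹ / 7.842.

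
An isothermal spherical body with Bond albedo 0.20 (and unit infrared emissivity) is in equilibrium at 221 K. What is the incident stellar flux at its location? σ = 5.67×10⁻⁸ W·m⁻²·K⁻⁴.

S ≈ 676 W/m²

(1−a)S·πr² = σ·4πr²·T⁴ ⇒ S = 4σT⁴/(1−a).
S = 4·5.67×10⁻⁸·2.385×10⁹/0.800.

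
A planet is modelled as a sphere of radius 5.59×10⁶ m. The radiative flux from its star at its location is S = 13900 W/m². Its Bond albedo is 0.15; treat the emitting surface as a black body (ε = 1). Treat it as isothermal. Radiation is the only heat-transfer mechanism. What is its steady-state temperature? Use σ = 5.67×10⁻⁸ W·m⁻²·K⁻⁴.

T ≈ 478 K

At equilibrium, absorbed power = emitted power.
Absorbing cross-section = πr² = 9.817×10¹³ m²; emitting surface = 4πr² = 3.927×10¹⁴ m² (ratio 4).
(1−a)S·A_cross = εσ·A_surf·T⁴  ⇒  T⁴ = (1−a)S/(4σ).
T⁴ = 0.850·13900/(4·5.67×10⁻⁸) = 5.209×10¹⁰ K⁴.
T = (5.209×10¹⁰)^(1/4).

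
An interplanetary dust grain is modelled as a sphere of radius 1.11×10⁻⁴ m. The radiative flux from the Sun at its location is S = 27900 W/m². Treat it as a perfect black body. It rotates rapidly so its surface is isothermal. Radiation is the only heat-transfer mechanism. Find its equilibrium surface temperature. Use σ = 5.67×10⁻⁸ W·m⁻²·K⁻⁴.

T ≈ 592 K

At equilibrium, absorbed power = emitted power.
Absorbing cross-section = πr² = 3.871×10⁻⁸ m²; emitting surface = 4πr² = 1.548×10⁻⁷ m² (ratio 4).
S·A_cross = εσ·A_surf·T⁴  ⇒  T⁴ = S/(4σ).
T⁴ = 1.00·27900/(4·5.67×10⁻⁸) = 1.230×10¹¹ K⁴.
T = (1.230×10¹¹)^(1/4).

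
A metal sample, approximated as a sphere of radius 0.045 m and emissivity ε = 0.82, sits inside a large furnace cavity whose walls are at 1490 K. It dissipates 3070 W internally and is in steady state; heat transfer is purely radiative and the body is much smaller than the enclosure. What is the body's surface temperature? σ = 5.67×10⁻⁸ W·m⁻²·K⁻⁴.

For a small grey body in a large enclosure, net radiated power = εσA(T⁴ − T_w⁴).
Steady state: P = εσA(T⁴ − T_w⁴) with A = 4πr² = 0.02545 m².
T⁴ = P/(εσA) + T_w⁴ = 3070/(0.82·5.67×10⁻⁸·0.02545) + (1490)⁴
    = 2.595×10¹² + 4.929×10¹² = 7.524×10¹² K⁴.

T ≈ 1660 K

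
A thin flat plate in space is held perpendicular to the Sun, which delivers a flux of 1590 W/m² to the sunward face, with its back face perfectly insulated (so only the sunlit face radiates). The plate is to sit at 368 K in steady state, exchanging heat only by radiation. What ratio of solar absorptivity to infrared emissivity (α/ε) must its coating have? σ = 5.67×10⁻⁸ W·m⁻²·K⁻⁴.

Balance: αS·A = εσ·1A·T⁴ ⇒ α/ε = σT⁴/S.
α/ε = 5.67×10⁻⁸·(368)⁴/1590 = 5.67×10⁻⁸·1.834×10¹⁰/1590.

α/ε ≈ 0.654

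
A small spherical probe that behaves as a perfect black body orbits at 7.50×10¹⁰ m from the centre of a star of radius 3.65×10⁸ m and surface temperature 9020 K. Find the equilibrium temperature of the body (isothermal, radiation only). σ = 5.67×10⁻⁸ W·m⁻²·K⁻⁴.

T ≈ 445 K

The star's surface emits σT_*⁴; at distance d the flux is S = σT_*⁴(R_*/d)².
S = 5.67×10⁻⁸·(9020)⁴·(3.65×10⁸/7.50×10¹⁰)² = 8889 W/m².
For an isothermal sphere T⁴ = (1−a)S/(4σ) = 3.919×10¹⁰ K⁴.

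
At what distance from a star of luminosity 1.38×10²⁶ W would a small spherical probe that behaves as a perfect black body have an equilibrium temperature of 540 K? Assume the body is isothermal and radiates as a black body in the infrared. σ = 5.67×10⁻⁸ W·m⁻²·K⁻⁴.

d ≈ 2.39×10¹⁰ m

For an isothermal black-emitting sphere, (1−a)S·πr² = σ·4πr²·T⁴ ⇒ S = 4σT⁴/(1−a).
S = 4·5.67×10⁻⁸·(540)⁴/1.00 = 19280 W/m².
Flux falls as S = L/(4πd²), so d = √(L/(4πS)) = √(1.38×10²⁶/(4π·19280)).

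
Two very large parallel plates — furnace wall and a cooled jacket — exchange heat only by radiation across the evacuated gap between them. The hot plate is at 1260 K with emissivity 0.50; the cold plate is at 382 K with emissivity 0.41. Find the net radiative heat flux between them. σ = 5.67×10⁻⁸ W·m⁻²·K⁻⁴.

For two infinite grey parallel plates, q = σ(T₁⁴ − T₂⁴)/(1/ε₁ + 1/ε₂ − 1).
T₁⁴ − T₂⁴ = 2.520×10¹² − 2.129×10¹⁰ = 2.499×10¹² K⁴.
1/ε₁ + 1/ε₂ − 1 = 2.000 + 2.439 − 1 = 3.439.
q = 5.67×10⁻⁸ × 2.499×10¹² / 3.439.

q ≈ 41200 W/m²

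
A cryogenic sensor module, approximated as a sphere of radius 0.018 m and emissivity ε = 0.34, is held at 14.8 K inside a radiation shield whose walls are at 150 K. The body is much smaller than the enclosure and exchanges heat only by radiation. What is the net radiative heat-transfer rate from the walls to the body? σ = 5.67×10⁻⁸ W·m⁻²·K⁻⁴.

For a small grey body in a large enclosure: P_net = εσA(T_body⁴ − T_wall⁴).
A = 4πr² = 0.004072 m²; T_body⁴ − T_wall⁴ = 47980 − 5.062×10⁸ = -5.062×10⁸ K⁴.
|P_net| = 0.34·5.67×10⁻⁸·0.004072·5.062×10⁸.

P_net ≈ 0.0397 W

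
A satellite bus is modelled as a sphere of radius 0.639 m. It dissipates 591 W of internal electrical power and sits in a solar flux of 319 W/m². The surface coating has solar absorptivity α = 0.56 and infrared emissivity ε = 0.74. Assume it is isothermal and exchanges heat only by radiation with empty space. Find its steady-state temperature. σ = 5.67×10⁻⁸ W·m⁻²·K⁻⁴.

At steady state, absorbed solar power + internal power = radiated power.
Absorbed: α·S·A_cross = 0.56·319·1.283 = 229.2 W (cross-section πr²).
Total input = 229.2 + 591 = 820.2 W.
Radiated: εσ·A_surf·T⁴ with A_surf = 4πr² = 5.131 m².
T⁴ = 820.2/(0.74·5.67×10⁻⁸·5.131) = 3.810×10⁹ K⁴.

T ≈ 248 K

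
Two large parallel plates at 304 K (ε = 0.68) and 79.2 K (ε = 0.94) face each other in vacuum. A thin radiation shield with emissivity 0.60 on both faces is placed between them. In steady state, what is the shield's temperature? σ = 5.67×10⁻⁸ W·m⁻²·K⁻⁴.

In steady state the net flux on the hot side equals that on the cold side.
σ(T₁⁴−T_s⁴)/D₁ = σ(T_s⁴−T₂⁴)/D₂, with D₁ = 1/ε₁+1/ε_s−1 = 2.137, D₂ = 1/ε_s+1/ε₂−1 = 1.730.
Solve for T_s⁴: T_s⁴ = (D₂·T₁⁴ + D₁·T₂⁴)/(D₁+D₂) = 3.843×10⁹ K⁴.

T_s ≈ 249 K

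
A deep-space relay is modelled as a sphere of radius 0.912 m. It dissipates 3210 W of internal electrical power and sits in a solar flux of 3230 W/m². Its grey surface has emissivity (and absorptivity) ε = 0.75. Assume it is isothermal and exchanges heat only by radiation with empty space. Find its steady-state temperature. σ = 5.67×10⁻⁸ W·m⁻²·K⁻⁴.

T ≈ 383 K

At steady state, absorbed solar power + internal power = radiated power.
Absorbed: α·S·A_cross = 0.75·3230·2.613 = 6330 W (cross-section πr²).
Total input = 6330 + 3210 = 9540 W.
Radiated: εσ·A_surf·T⁴ with A_surf = 4πr² = 10.45 m².
T⁴ = 9540/(0.75·5.67×10⁻⁸·10.45) = 2.146×10¹⁰ K⁴.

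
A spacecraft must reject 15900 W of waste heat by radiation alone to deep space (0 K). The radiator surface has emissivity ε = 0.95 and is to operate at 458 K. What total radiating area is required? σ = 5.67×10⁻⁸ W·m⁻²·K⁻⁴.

P = εσA T⁴ ⇒ A = P/(εσT⁴).
T⁴ = 4.400×10¹⁰ K⁴.
A = 15900/(0.95 × 5.67×10⁻⁸ × 4.400×10¹⁰).

A ≈ 6.71 m²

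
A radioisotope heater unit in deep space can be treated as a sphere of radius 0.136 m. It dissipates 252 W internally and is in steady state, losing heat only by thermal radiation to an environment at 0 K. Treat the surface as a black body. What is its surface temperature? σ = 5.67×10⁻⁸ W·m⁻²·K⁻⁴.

T ≈ 372 K

Steady state: internal power = radiated power, P = εσA T⁴.
Radiating area A = 4πr² = 0.2324 m².
T⁴ = P/(εσA) = 252/(1.0·5.67×10⁻⁸·0.2324) = 1.912×10¹⁰ K⁴.
T = (1.912×10¹⁰)^(1/4).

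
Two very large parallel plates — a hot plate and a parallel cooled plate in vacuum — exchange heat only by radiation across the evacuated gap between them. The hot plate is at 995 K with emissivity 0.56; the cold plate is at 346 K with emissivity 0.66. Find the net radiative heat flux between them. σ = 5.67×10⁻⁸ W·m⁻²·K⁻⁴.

q ≈ 23800 W/m²

For two infinite grey parallel plates, q = σ(T₁⁴ − T₂⁴)/(1/ε₁ + 1/ε₂ − 1).
T₁⁴ − T₂⁴ = 9.801×10¹¹ − 1.433×10¹⁰ = 9.658×10¹¹ K⁴.
1/ε₁ + 1/ε₂ − 1 = 1.786 + 1.515 − 1 = 2.301.
q = 5.67×10⁻⁸ × 9.658×10¹¹ / 2.301.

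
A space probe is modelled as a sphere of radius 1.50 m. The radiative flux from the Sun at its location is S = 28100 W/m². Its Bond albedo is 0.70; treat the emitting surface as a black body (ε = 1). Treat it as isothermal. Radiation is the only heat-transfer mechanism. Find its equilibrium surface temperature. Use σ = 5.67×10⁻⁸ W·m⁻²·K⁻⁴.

At equilibrium, absorbed power = emitted power.
Absorbing cross-section = πr² = 7.069 m²; emitting surface = 4πr² = 28.27 m² (ratio 4).
(1−a)S·A_cross = εσ·A_surf·T⁴  ⇒  T⁴ = (1−a)S/(4σ).
T⁴ = 0.300·28100/(4·5.67×10⁻⁸) = 3.717×10¹⁰ K⁴.
T = (3.717×10¹⁰)^(1/4).

T ≈ 439 K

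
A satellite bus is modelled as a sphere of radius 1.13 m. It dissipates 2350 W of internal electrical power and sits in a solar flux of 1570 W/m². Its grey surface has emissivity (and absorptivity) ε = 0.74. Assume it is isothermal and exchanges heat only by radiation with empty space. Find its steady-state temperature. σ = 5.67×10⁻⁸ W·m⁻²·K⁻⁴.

At steady state, absorbed solar power + internal power = radiated power.
Absorbed: α·S·A_cross = 0.74·1570·4.011 = 4661 W (cross-section πr²).
Total input = 4661 + 2350 = 7011 W.
Radiated: εσ·A_surf·T⁴ with A_surf = 4πr² = 16.05 m².
T⁴ = 7011/(0.74·5.67×10⁻⁸·16.05) = 1.041×10¹⁰ K⁴.

T ≈ 319 K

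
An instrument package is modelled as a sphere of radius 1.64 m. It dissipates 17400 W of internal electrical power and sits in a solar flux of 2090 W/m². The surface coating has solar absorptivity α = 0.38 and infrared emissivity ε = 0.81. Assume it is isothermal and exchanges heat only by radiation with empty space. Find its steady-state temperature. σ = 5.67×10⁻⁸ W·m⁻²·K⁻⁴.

T ≈ 353 K

At steady state, absorbed solar power + internal power = radiated power.
Absorbed: α·S·A_cross = 0.38·2090·8.450 = 6711 W (cross-section πr²).
Total input = 6711 + 17400 = 24110 W.
Radiated: εσ·A_surf·T⁴ with A_surf = 4πr² = 33.80 m².
T⁴ = 24110/(0.81·5.67×10⁻⁸·33.80) = 1.553×10¹⁰ K⁴.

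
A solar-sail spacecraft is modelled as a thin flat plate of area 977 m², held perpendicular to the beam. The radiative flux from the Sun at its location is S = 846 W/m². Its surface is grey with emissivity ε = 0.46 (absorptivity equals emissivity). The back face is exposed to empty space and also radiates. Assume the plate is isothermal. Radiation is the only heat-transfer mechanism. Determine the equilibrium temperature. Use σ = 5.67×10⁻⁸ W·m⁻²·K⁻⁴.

T ≈ 294 K

At equilibrium, absorbed power = emitted power.
Absorbing cross-section = A = 977.0 m²; emitting surface = 2A = 1954 m² (ratio 2).
εS·A_cross = εσ·A_surf·T⁴  ⇒  T⁴ = S/(2σ)   (ε cancels).
T⁴ = 846/(2·5.67×10⁻⁸) = 7.460×10⁹ K⁴.
T = (7.460×10⁹)^(1/4).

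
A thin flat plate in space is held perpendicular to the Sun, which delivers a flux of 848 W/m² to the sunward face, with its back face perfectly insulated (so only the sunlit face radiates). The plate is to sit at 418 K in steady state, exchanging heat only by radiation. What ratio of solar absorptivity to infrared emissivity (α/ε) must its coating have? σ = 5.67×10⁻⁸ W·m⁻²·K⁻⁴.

α/ε ≈ 2.04

Balance: αS·A = εσ·1A·T⁴ ⇒ α/ε = σT⁴/S.
α/ε = 5.67×10⁻⁸·(418)⁴/848 = 5.67×10⁻⁸·3.053×10¹⁰/848.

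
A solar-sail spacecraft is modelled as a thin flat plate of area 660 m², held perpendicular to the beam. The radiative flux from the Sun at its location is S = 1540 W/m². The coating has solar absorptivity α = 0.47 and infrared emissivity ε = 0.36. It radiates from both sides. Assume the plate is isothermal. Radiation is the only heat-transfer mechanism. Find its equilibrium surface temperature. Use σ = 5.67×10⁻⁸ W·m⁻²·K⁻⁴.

T ≈ 365 K

At equilibrium, absorbed power = emitted power.
Absorbing cross-section = A = 660.0 m²; emitting surface = 2A = 1320 m² (ratio 2).
αS·A_cross = εσ·A_surf·T⁴  ⇒  T⁴ = αS/(ε·2σ).
T⁴ = 0.470·1540/(0.36·2·5.67×10⁻⁸) = 1.773×10¹⁰ K⁴.
T = (1.773×10¹⁰)^(1/4).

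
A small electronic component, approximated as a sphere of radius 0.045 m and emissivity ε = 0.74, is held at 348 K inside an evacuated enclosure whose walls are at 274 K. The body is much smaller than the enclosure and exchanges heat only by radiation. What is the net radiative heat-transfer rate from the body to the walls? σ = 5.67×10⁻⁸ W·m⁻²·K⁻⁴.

P_net ≈ 9.64 W

For a small grey body in a large enclosure: P_net = εσA(T_body⁴ − T_wall⁴).
A = 4πr² = 0.02545 m²; T_body⁴ − T_wall⁴ = 1.467×10¹⁰ − 5.636×10⁹ = 9.030×10⁹ K⁴.
|P_net| = 0.74·5.67×10⁻⁸·0.02545·9.030×10⁹.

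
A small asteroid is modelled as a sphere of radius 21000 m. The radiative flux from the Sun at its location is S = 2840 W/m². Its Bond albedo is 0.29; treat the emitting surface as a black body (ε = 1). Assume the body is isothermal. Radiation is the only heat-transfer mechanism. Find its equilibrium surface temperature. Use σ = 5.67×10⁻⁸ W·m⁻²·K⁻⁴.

At equilibrium, absorbed power = emitted power.
Absorbing cross-section = πr² = 1.385×10⁹ m²; emitting surface = 4πr² = 5.542×10⁹ m² (ratio 4).
(1−a)S·A_cross = εσ·A_surf·T⁴  ⇒  T⁴ = (1−a)S/(4σ).
T⁴ = 0.710·2840/(4·5.67×10⁻⁸) = 8.891×10⁹ K⁴.
T = (8.891×10⁹)^(1/4).

T ≈ 307 K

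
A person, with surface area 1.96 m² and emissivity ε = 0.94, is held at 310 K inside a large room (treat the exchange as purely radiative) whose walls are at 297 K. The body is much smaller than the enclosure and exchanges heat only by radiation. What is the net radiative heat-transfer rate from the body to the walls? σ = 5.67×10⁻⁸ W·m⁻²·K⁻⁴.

For a small grey body in a large enclosure: P_net = εσA(T_body⁴ − T_wall⁴).
A = 1.96 m²; T_body⁴ − T_wall⁴ = 9.235×10⁹ − 7.781×10⁹ = 1.454×10⁹ K⁴.
|P_net| = 0.94·5.67×10⁻⁸·1.960·1.454×10⁹.

P_net ≈ 152 W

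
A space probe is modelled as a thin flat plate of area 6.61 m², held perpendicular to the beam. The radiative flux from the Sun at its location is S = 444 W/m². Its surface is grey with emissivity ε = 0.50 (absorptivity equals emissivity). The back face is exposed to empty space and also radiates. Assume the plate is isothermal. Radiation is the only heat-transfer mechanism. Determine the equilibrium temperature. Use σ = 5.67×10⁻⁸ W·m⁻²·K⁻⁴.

At equilibrium, absorbed power = emitted power.
Absorbing cross-section = A = 6.610 m²; emitting surface = 2A = 13.22 m² (ratio 2).
εS·A_cross = εσ·A_surf·T⁴  ⇒  T⁴ = S/(2σ)   (ε cancels).
T⁴ = 444/(2·5.67×10⁻⁸) = 3.915×10⁹ K⁴.
T = (3.915×10⁹)^(1/4).

T ≈ 250 K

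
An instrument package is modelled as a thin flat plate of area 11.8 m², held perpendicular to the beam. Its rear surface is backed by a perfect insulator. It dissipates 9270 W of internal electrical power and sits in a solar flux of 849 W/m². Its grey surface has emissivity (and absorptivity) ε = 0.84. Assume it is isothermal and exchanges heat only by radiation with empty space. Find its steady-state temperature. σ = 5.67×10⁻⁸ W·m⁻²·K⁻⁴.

At steady state, absorbed solar power + internal power = radiated power.
Absorbed: α·S·A_cross = 0.84·849·11.80 = 8415 W (cross-section A).
Total input = 8415 + 9270 = 17690 W.
Radiated: εσ·A_surf·T⁴ with A_surf = A = 11.80 m².
T⁴ = 17690/(0.84·5.67×10⁻⁸·11.80) = 3.147×10¹⁰ K⁴.

T ≈ 421 K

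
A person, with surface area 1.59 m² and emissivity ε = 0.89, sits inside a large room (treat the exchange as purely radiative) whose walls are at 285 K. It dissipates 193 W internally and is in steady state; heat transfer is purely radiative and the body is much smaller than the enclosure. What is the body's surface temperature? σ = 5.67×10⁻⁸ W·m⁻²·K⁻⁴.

T ≈ 308 K

For a small grey body in a large enclosure, net radiated power = εσA(T⁴ − T_w⁴).
Steady state: P = εσA(T⁴ − T_w⁴) with A = 1.59 m².
T⁴ = P/(εσA) + T_w⁴ = 193/(0.89·5.67×10⁻⁸·1.590) + (285)⁴
    = 2.405×10⁹ + 6.598×10⁹ = 9.003×10⁹ K⁴.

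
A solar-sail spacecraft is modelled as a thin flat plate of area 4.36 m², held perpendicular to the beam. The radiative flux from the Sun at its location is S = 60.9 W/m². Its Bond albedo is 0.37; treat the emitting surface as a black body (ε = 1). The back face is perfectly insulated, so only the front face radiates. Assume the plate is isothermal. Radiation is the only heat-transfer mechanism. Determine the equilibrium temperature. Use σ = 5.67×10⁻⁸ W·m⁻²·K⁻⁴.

T ≈ 161 K

At equilibrium, absorbed power = emitted power.
Absorbing cross-section = A = 4.360 m²; emitting surface = A = 4.360 m² (ratio 1).
(1−a)S·A_cross = εσ·A_surf·T⁴  ⇒  T⁴ = (1−a)S/(1σ).
T⁴ = 0.630·60.9/(1·5.67×10⁻⁸) = 6.767×10⁸ K⁴.
T = (6.767×10⁸)^(1/4).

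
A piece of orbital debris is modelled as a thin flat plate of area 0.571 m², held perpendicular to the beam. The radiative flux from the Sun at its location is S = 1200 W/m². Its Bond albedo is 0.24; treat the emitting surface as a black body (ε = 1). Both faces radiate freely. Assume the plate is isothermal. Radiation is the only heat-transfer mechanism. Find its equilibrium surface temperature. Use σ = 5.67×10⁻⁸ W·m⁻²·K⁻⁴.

T ≈ 299 K

At equilibrium, absorbed power = emitted power.
Absorbing cross-section = A = 0.5710 m²; emitting surface = 2A = 1.142 m² (ratio 2).
(1−a)S·A_cross = εσ·A_surf·T⁴  ⇒  T⁴ = (1−a)S/(2σ).
T⁴ = 0.760·1200/(2·5.67×10⁻⁸) = 8.042×10⁹ K⁴.
T = (8.042×10⁹)^(1/4).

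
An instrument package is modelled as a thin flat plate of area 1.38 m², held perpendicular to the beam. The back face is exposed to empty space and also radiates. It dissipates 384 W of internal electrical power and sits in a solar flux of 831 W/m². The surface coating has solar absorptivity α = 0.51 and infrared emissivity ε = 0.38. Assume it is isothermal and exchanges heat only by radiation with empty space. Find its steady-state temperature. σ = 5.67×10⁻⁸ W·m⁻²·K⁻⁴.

At steady state, absorbed solar power + internal power = radiated power.
Absorbed: α·S·A_cross = 0.51·831·1.380 = 584.9 W (cross-section A).
Total input = 584.9 + 384 = 968.9 W.
Radiated: εσ·A_surf·T⁴ with A_surf = 2A = 2.760 m².
T⁴ = 968.9/(0.38·5.67×10⁻⁸·2.760) = 1.629×10¹⁰ K⁴.

T ≈ 357 K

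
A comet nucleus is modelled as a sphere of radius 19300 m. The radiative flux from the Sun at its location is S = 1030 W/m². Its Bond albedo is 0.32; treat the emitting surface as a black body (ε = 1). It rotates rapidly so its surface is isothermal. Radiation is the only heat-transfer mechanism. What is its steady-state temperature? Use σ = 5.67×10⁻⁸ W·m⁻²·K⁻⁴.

T ≈ 236 K

At equilibrium, absorbed power = emitted power.
Absorbing cross-section = πr² = 1.170×10⁹ m²; emitting surface = 4πr² = 4.681×10⁹ m² (ratio 4).
(1−a)S·A_cross = εσ·A_surf·T⁴  ⇒  T⁴ = (1−a)S/(4σ).
T⁴ = 0.680·1030/(4·5.67×10⁻⁸) = 3.088×10⁹ K⁴.
T = (3.088×10⁹)^(1/4).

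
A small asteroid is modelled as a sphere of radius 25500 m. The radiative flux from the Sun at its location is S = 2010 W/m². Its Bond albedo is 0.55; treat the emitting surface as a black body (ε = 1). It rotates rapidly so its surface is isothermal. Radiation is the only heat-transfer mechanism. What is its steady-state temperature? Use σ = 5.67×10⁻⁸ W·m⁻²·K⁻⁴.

T ≈ 251 K

At equilibrium, absorbed power = emitted power.
Absorbing cross-section = πr² = 2.043×10⁹ m²; emitting surface = 4πr² = 8.171×10⁹ m² (ratio 4).
(1−a)S·A_cross = εσ·A_surf·T⁴  ⇒  T⁴ = (1−a)S/(4σ).
T⁴ = 0.450·2010/(4·5.67×10⁻⁸) = 3.988×10⁹ K⁴.
T = (3.988×10⁹)^(1/4).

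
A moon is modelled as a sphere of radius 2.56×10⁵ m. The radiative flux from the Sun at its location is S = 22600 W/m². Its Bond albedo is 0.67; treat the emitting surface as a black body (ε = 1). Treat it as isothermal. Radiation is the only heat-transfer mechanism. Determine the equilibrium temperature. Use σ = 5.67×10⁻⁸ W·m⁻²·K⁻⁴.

T ≈ 426 K

At equilibrium, absorbed power = emitted power.
Absorbing cross-section = πr² = 2.059×10¹¹ m²; emitting surface = 4πr² = 8.235×10¹¹ m² (ratio 4).
(1−a)S·A_cross = εσ·A_surf·T⁴  ⇒  T⁴ = (1−a)S/(4σ).
T⁴ = 0.330·22600/(4·5.67×10⁻⁸) = 3.288×10¹⁰ K⁴.
T = (3.288×10¹⁰)^(1/4).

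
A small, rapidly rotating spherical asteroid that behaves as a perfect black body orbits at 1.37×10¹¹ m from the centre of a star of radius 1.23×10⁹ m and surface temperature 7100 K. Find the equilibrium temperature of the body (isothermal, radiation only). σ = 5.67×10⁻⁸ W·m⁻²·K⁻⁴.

The star's surface emits σT_*⁴; at distance d the flux is S = σT_*⁴(R_*/d)².
S = 5.67×10⁻⁸·(7100)⁴·(1.23×10⁹/1.37×10¹¹)² = 11610 W/m².
For an isothermal sphere T⁴ = (1−a)S/(4σ) = 5.121×10¹⁰ K⁴.

T ≈ 476 K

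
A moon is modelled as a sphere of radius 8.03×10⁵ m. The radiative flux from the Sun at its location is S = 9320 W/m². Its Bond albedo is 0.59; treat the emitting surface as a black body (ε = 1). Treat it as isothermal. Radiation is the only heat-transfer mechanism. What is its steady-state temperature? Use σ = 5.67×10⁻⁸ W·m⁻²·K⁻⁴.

At equilibrium, absorbed power = emitted power.
Absorbing cross-section = πr² = 2.026×10¹² m²; emitting surface = 4πr² = 8.103×10¹² m² (ratio 4).
(1−a)S·A_cross = εσ·A_surf·T⁴  ⇒  T⁴ = (1−a)S/(4σ).
T⁴ = 0.410·9320/(4·5.67×10⁻⁸) = 1.685×10¹⁰ K⁴.
T = (1.685×10¹⁰)^(1/4).

T ≈ 360 K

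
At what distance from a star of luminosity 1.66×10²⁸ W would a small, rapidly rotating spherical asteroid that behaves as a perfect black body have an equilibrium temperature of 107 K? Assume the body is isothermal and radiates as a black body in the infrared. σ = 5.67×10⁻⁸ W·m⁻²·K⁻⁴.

For an isothermal black-emitting sphere, (1−a)S·πr² = σ·4πr²·T⁴ ⇒ S = 4σT⁴/(1−a).
S = 4·5.67×10⁻⁸·(107)⁴/1.00 = 29.73 W/m².
Flux falls as S = L/(4πd²), so d = √(L/(4πS)) = √(1.66×10²⁸/(4π·29.73)).

d ≈ 6.67×10¹² m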